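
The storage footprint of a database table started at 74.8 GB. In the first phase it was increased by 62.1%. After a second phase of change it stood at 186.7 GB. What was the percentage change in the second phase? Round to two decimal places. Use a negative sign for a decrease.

53.98%

After the first phase: 74.8 × 1.621 = 121.2508.
Second-phase multiplier: 186.7 ÷ 121.2508 ≈ 1.539784.
That is a change of 53.98%.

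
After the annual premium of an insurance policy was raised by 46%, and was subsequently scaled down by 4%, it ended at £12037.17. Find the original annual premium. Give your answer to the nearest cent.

The overall multiplier applied was 1.46 × 0.96 = 1.4016.
So the original annual premium was £12037.17 ÷ 1.4016 ≈ £8588.16.

£8588.16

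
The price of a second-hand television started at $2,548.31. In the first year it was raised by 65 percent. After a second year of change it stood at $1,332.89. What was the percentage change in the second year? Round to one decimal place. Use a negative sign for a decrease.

After the first year: $2,548.31 × 1.65 = $4204.7115.
Second-year multiplier: $1,332.89 ÷ $4204.7115 ≈ 0.317.
That is a change of -68.3%.

-68.3%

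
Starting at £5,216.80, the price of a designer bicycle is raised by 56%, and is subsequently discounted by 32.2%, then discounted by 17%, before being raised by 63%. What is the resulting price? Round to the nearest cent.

56% increase: £5,216.80 × 1.56 = £8138.208.
After the 32.2% decrease: £8138.208 × 0.678 = £5517.705024.
17% decrease: £5517.705024 × 0.83 = £4579.69516992.
63% increase: £4579.69516992 × 1.63 = £7464.9031269696 ≈ £7,464.90.

£7,464.90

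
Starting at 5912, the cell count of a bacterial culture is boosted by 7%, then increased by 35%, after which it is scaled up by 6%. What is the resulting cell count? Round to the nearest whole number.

Each change multiplies by a factor: 1.07 × 1.35 × 1.06 = 1.53117.
5912 × 1.53117 = 9052.27704 ≈ 9052.

9052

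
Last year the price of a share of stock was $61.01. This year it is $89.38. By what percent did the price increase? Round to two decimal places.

Change: $89.38 − $61.01 = $28.37.
Relative to the original: $28.37 ÷ $61.01 ≈ 46.50%.
So the price increased by 46.50%.

46.50%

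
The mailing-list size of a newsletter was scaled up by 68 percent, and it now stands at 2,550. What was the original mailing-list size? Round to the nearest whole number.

1,518

The overall multiplier applied was 1.68.
So the original mailing-list size was 2,550 ÷ 1.68 ≈ 1,518.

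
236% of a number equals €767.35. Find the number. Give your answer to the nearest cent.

€325.15

€767.35 ÷ 2.36 ≈ €325.15.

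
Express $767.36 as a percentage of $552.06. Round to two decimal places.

$767.36 ÷ $552.06 ≈ 139.00%.

139.00%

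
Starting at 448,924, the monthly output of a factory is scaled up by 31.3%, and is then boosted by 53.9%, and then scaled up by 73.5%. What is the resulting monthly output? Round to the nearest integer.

Each change multiplies by a factor: 1.313 × 1.539 × 1.735 = 3.505926645.
448,924 × 3.505926645 = 1573894.61317998 ≈ 1,573,895.

1,573,895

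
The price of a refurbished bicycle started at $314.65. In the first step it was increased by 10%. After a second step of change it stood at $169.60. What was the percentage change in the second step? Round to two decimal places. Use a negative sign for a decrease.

-51.00%

After the first step: $314.65 × 1.1 = $346.115.
Second-step multiplier: $169.60 ÷ $346.115 ≈ 0.490011.
That is a change of -51.00%.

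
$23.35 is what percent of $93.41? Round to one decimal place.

$23.35 ÷ $93.41 ≈ 25.0%.

25.0%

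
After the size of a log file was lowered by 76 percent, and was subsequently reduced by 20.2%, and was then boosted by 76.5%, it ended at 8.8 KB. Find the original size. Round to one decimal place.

26.0 KB

The overall multiplier applied was 0.24 × 0.798 × 1.765 = 0.3380328.
So the original size was 8.8 ÷ 0.3380328 ≈ 26.0 KB.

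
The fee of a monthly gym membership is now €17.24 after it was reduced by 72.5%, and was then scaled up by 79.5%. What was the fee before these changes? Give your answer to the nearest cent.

The overall multiplier applied was 0.275 × 1.795 = 0.493625.
So the original fee was €17.24 ÷ 0.493625 ≈ €34.93.

€34.93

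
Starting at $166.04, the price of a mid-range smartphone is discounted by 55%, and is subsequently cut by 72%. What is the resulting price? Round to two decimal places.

55% decrease: $166.04 × 0.45 = $74.718.
72% decrease: $74.718 × 0.28 = $20.92104 ≈ $20.92.

$20.92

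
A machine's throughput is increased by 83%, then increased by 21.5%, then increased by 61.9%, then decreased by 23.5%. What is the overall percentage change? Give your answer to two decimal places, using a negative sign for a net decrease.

The combined multiplier is 1.83 × 1.215 × 1.619 × 0.765 = 2.75382064575.
That corresponds to an increase of 175.38%.

175.38%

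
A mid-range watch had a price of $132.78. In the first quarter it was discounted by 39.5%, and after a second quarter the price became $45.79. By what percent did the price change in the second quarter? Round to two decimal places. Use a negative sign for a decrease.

After the first quarter: $132.78 × 0.605 = $80.3319.
Second-quarter multiplier: $45.79 ÷ $80.3319 ≈ 0.57001.
That is a change of -43.00%.

-43.00%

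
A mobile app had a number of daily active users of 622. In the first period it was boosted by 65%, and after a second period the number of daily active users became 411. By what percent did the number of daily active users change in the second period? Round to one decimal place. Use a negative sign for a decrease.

-60.0%

After the first period: 622 × 1.65 = 1026.3.
Second-period multiplier: 411 ÷ 1026.3 ≈ 0.40047.
That is a change of -60.0%.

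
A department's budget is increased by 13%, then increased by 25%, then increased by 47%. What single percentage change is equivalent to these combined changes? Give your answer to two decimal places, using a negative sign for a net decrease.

A 13% increase multiplies by 1.13.
Then a 25% increase: 1.13 × 1.25 = 1.4125.
Then a 47% increase: 1.4125 × 1.47 = 2.076375.
Overall factor 2.076375, i.e. 107.64%.

107.64%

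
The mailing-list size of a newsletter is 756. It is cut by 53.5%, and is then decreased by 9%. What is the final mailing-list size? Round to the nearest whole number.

Each change multiplies by a factor: 0.465 × 0.91 = 0.42315.
756 × 0.42315 = 319.9014 ≈ 320.

320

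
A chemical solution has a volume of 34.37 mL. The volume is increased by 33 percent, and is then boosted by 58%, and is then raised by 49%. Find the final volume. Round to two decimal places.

Each change multiplies by a factor: 1.33 × 1.58 × 1.49 = 3.131086.
34.37 × 3.131086 = 107.61542582 ≈ 107.62.

107.62 mL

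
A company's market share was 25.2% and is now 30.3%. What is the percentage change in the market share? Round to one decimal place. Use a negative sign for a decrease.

The change is 30.3 − 25.2 = 5.1 percentage points.
Relative to the original 25.2%, that is 5.1 ÷ 25.2 ≈ 20.2%.

20.2%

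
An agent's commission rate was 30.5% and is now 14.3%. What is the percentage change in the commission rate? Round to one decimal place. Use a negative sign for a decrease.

-53.1%

The change is 14.3 − 30.5 = -16.2 percentage points.
Relative to the original 30.5%, that is -16.2 ÷ 30.5 ≈ -53.1%.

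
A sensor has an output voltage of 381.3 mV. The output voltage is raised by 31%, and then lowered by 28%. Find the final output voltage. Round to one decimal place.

359.6 mV

Each change multiplies by a factor: 1.31 × 0.72 = 0.9432.
381.3 × 0.9432 = 359.64216 ≈ 359.6.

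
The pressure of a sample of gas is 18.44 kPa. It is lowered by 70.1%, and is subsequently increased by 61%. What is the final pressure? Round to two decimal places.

Each change multiplies by a factor: 0.299 × 1.61 = 0.48139.
18.44 × 0.48139 = 8.8768316 ≈ 8.88.

8.88 kPa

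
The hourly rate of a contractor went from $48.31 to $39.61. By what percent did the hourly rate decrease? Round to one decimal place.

18.0%

Change: $39.61 − $48.31 = -$8.70.
Relative to the original: -$8.70 ÷ $48.31 ≈ -18.0%.
So the hourly rate decreased by 18.0%.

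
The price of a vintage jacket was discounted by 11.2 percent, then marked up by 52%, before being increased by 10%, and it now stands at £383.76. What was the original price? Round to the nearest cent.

£258.47

The overall multiplier applied was 0.888 × 1.52 × 1.1 = 1.484736.
So the original price was £383.76 ÷ 1.484736 ≈ £258.47.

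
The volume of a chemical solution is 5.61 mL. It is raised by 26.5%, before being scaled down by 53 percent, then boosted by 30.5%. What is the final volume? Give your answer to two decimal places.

4.35 mL

After the 26.5% increase: 5.61 × 1.265 = 7.09665.
Apply the 53% decrease: 7.09665 × 0.47 = 3.3354255.
30.5% increase: 3.3354255 × 1.305 = 4.3527302775 ≈ 4.35.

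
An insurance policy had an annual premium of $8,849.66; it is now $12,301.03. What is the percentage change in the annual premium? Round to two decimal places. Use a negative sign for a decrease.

Change: $12,301.03 − $8,849.66 = $3,451.37.
Relative to the original: $3,451.37 ÷ $8,849.66 ≈ 39.00%.

39.00%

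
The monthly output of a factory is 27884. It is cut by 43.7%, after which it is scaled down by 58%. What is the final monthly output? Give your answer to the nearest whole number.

43.7% decrease: 27884 × 0.563 = 15698.692.
After the 58% decrease: 15698.692 × 0.42 = 6593.45064 ≈ 6593.

6593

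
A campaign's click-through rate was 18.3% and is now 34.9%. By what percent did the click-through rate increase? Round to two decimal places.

The change is 34.9 − 18.3 = 16.6 percentage points.
Relative to the original 18.3%, that is 16.6 ÷ 18.3 ≈ 90.71%.
So the click-through rate rose by 90.71%.

90.71%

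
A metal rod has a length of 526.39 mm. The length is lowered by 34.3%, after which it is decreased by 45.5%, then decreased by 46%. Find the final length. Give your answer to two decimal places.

Apply the 34.3% decrease: 526.39 × 0.657 = 345.83823.
Apply the 45.5% decrease: 345.83823 × 0.545 = 188.48183535.
46% decrease: 188.48183535 × 0.54 = 101.780191089 ≈ 101.78.

101.78 mm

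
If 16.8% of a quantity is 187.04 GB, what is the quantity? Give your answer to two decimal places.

1113.33 GB

187.04 GB ÷ 0.168 ≈ 1113.33 GB.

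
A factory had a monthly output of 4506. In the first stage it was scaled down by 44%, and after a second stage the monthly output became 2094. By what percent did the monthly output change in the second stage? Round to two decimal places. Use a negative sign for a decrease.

-17.02%

After the first stage: 4506 × 0.56 = 2523.36.
Second-stage multiplier: 2094 ÷ 2523.36 ≈ 0.829846.
That is a change of -17.02%.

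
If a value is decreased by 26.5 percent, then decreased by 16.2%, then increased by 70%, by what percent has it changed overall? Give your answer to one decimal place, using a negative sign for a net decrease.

4.7%

A 26.5% decrease multiplies by 0.735.
Then a 16.2% decrease: 0.735 × 0.838 = 0.61593.
Then a 70% increase: 0.61593 × 1.7 = 1.047081.
Overall factor 1.047081, i.e. 4.7%.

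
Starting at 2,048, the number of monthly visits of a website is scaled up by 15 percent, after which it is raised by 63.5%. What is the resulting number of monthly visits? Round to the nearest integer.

3,851

After the 15% increase: 2,048 × 1.15 = 2355.2.
After the 63.5% increase: 2355.2 × 1.635 = 3850.752 ≈ 3,851.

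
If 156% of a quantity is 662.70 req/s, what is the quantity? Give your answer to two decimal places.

662.70 req/s ÷ 1.56 ≈ 424.81 req/s.

424.81 req/s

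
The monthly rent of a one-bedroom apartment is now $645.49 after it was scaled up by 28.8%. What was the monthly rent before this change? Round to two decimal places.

The overall multiplier applied was 1.288.
So the original monthly rent was $645.49 ÷ 1.288 ≈ $501.16.

$501.16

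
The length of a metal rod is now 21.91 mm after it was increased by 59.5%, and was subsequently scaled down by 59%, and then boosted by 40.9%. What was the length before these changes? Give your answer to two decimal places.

23.78 mm

Undoing the 40.9% increase: 21.91 ÷ 1.409 ≈ 15.550035.
Undoing the 59% decrease: 15.550035 ÷ 0.41 ≈ 37.926915.
Undoing the 59.5% increase: 37.926915 ÷ 1.595 ≈ 23.78 mm.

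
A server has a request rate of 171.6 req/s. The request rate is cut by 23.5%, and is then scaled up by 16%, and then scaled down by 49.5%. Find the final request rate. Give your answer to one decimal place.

76.9 req/s

Apply the 23.5% decrease: 171.6 × 0.765 = 131.274.
After the 16% increase: 131.274 × 1.16 = 152.27784.
49.5% decrease: 152.27784 × 0.505 = 76.9003092 ≈ 76.9.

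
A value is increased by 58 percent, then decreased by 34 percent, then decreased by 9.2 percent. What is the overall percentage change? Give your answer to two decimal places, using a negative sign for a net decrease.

-5.31%

The combined multiplier is 1.58 × 0.66 × 0.908 = 0.9468624.
That corresponds to a decrease of 5.31%.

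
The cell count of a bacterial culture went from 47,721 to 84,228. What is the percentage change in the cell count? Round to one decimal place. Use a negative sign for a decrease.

Change: 84,228 − 47,721 = 36,507.
Relative to the original: 36,507 ÷ 47,721 ≈ 76.5%.

76.5%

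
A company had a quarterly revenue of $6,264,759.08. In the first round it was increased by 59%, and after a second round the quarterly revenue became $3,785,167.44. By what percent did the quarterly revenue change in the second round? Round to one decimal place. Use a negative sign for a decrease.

-62.0%

After the first round: $6,264,759.08 × 1.59 = $9960966.9372.
Second-round multiplier: $3,785,167.44 ÷ $9960966.9372 ≈ 0.38.
That is a change of -62.0%.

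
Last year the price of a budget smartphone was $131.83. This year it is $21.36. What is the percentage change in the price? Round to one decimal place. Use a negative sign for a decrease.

-83.8%

Change: $21.36 − $131.83 = -$110.47.
Relative to the original: -$110.47 ÷ $131.83 ≈ -83.8%.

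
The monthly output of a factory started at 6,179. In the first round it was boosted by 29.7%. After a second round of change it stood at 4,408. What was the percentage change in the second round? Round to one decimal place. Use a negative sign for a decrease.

-45.0%

After the first round: 6,179 × 1.297 = 8014.163.
Second-round multiplier: 4,408 ÷ 8014.163 ≈ 0.55003.
That is a change of -45.0%.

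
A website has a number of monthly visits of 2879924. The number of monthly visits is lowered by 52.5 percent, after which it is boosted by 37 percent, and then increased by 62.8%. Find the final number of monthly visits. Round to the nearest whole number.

3051052

Apply the 52.5% decrease: 2879924 × 0.475 = 1367963.9.
37% increase: 1367963.9 × 1.37 = 1874110.543.
After the 62.8% increase: 1874110.543 × 1.628 = 3051051.964004 ≈ 3051052.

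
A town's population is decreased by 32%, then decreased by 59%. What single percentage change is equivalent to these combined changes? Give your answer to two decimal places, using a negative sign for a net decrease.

The combined multiplier is 0.68 × 0.41 = 0.2788.
That corresponds to a decrease of 72.12%.

-72.12%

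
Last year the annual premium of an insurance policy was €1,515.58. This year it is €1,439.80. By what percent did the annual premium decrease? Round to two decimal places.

5.00%

Change: €1,439.80 − €1,515.58 = -€75.78.
Relative to the original: -€75.78 ÷ €1,515.58 ≈ -5.00%.
So the annual premium decreased by 5.00%.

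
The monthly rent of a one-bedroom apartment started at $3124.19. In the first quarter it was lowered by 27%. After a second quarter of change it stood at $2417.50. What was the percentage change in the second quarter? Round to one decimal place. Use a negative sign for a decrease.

6.0%

After the first quarter: $3124.19 × 0.73 = $2280.6587.
Second-quarter multiplier: $2417.50 ÷ $2280.6587 ≈ 1.06.
That is a change of 6.0%.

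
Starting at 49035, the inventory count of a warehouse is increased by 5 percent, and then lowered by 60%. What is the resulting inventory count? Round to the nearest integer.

20595

5% increase: 49035 × 1.05 = 51486.75.
Apply the 60% decrease: 51486.75 × 0.4 = 20594.7 ≈ 20595.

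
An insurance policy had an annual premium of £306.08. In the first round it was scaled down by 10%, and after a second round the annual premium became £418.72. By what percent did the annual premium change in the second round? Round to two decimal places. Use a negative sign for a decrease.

After the first round: £306.08 × 0.9 = £275.472.
Second-round multiplier: £418.72 ÷ £275.472 ≈ 1.520009.
That is a change of 52.00%.

52.00%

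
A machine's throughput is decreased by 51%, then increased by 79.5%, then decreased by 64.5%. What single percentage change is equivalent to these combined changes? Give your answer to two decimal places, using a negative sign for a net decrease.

-68.78%

A 51% decrease multiplies by 0.49.
Then a 79.5% increase: 0.49 × 1.795 = 0.87955.
Then a 64.5% decrease: 0.87955 × 0.355 = 0.31224025.
Overall factor 0.31224025, i.e. -68.78%.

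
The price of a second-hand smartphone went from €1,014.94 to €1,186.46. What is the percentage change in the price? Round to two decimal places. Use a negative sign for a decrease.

Change: €1,186.46 − €1,014.94 = €171.52.
Relative to the original: €171.52 ÷ €1,014.94 ≈ 16.90%.

16.90%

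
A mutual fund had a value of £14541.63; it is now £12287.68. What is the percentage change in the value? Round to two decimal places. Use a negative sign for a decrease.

-15.50%

Change: £12287.68 − £14541.63 = -£2253.95.
Relative to the original: -£2253.95 ÷ £14541.63 ≈ -15.50%.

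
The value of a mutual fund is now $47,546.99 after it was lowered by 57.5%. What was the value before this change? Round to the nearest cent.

The overall multiplier applied was 0.425.
So the original value was $47,546.99 ÷ 0.425 ≈ $111,875.27.

$111,875.27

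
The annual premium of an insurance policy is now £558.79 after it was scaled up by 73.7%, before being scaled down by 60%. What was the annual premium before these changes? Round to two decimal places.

£804.25

The overall multiplier applied was 1.737 × 0.4 = 0.6948.
So the original annual premium was £558.79 ÷ 0.6948 ≈ £804.25.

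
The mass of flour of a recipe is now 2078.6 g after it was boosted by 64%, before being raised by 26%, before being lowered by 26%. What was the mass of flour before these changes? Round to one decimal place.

The overall multiplier applied was 1.64 × 1.26 × 0.74 = 1.529136.
So the original mass of flour was 2078.6 ÷ 1.529136 ≈ 1359.3 g.

1359.3 g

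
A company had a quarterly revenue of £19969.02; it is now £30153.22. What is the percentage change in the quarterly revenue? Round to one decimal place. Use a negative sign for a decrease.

Change: £30153.22 − £19969.02 = £10184.20.
Relative to the original: £10184.20 ÷ £19969.02 ≈ 51.0%.

51.0%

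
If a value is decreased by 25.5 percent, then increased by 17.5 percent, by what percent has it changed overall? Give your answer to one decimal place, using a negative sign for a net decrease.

-12.5%

A 25.5% decrease multiplies by 0.745.
Then a 17.5% increase: 0.745 × 1.175 = 0.875375.
Overall factor 0.875375, i.e. -12.5%.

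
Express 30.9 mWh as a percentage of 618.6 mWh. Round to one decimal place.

30.9 mWh ÷ 618.6 mWh ≈ 5.0%.

5.0%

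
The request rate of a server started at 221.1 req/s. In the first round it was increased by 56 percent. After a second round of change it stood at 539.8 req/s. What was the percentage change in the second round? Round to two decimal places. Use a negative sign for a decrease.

56.50%

After the first round: 221.1 × 1.56 = 344.916.
Second-round multiplier: 539.8 ÷ 344.916 ≈ 1.565019.
That is a change of 56.50%.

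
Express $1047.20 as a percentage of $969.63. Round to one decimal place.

$1047.20 ÷ $969.63 ≈ 108.0%.

108.0%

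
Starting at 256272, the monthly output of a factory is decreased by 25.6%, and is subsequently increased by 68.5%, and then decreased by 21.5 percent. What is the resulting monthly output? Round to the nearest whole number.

252199

Apply the 25.6% decrease: 256272 × 0.744 = 190666.368.
Apply the 68.5% increase: 190666.368 × 1.685 = 321272.83008.
After the 21.5% decrease: 321272.83008 × 0.785 = 252199.1716128 ≈ 252199.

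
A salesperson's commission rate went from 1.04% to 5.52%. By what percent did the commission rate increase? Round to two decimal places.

430.77%

The change is 5.52 − 1.04 = 4.48 percentage points.
Relative to the original 1.04%, that is 4.48 ÷ 1.04 ≈ 430.77%.
So the commission rate rose by 430.77%.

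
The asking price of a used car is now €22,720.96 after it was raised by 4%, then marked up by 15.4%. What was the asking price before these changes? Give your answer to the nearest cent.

€18,931.61

Undoing the 15.4% increase: €22,720.96 ÷ 1.154 ≈ €19688.873484.
Undoing the 4% increase: €19688.873484 ÷ 1.04 ≈ €18,931.61.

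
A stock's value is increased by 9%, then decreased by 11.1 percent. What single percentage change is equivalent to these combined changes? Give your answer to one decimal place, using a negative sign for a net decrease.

-3.1%

The combined multiplier is 1.09 × 0.889 = 0.96901.
That corresponds to a decrease of 3.1%.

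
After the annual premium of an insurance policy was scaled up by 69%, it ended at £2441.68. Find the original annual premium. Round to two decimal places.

£1444.78

The overall multiplier applied was 1.69.
So the original annual premium was £2441.68 ÷ 1.69 ≈ £1444.78.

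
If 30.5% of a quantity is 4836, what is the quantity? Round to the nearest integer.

4836 ÷ 0.305 ≈ 15856.

15856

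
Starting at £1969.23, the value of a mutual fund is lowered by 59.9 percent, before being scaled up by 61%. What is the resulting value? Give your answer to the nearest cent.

Each change multiplies by a factor: 0.401 × 1.61 = 0.64561.
£1969.23 × 0.64561 = £1271.3545803 ≈ £1271.35.

£1271.35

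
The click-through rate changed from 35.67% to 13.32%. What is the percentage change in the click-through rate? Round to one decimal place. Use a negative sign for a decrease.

-62.7%

The change is 13.32 − 35.67 = -22.35 percentage points.
Relative to the original 35.67%, that is -22.35 ÷ 35.67 ≈ -62.7%.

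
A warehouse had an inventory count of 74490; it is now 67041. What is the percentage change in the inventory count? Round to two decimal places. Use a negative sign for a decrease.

-10.00%

Change: 67041 − 74490 = -7449.
Relative to the original: -7449 ÷ 74490 = -10.00%.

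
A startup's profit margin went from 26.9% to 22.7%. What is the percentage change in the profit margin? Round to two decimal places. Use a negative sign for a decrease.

-15.61%

The change is 22.7 − 26.9 = -4.2 percentage points.
Relative to the original 26.9%, that is -4.2 ÷ 26.9 ≈ -15.61%.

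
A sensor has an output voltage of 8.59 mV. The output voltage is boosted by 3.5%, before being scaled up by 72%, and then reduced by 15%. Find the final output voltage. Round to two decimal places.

3.5% increase: 8.59 × 1.035 = 8.89065.
Apply the 72% increase: 8.89065 × 1.72 = 15.291918.
After the 15% decrease: 15.291918 × 0.85 = 12.9981303 ≈ 13.00.

13.00 mV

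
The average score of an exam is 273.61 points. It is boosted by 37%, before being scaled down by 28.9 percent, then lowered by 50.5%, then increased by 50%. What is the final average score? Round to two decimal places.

37% increase: 273.61 × 1.37 = 374.8457.
After the 28.9% decrease: 374.8457 × 0.711 = 266.5152927.
Apply the 50.5% decrease: 266.5152927 × 0.495 = 131.9250698865.
Apply the 50% increase: 131.9250698865 × 1.5 = 197.88760482975 ≈ 197.89.

197.89 points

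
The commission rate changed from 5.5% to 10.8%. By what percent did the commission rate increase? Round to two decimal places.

96.36%

The change is 10.8 − 5.5 = 5.3 percentage points.
Relative to the original 5.5%, that is 5.3 ÷ 5.5 ≈ 96.36%.
So the commission rate rose by 96.36%.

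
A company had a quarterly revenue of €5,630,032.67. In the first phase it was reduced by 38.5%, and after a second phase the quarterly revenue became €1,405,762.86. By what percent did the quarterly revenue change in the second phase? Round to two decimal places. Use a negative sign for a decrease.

After the first phase: €5,630,032.67 × 0.615 = €3462470.09205.
Second-phase multiplier: €1,405,762.86 ÷ €3462470.09205 ≈ 0.406.
That is a change of -59.40%.

-59.40%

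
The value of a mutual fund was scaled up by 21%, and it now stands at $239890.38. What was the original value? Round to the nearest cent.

The overall multiplier applied was 1.21.
So the original value was $239890.38 ÷ 1.21 ≈ $198256.51.

$198256.51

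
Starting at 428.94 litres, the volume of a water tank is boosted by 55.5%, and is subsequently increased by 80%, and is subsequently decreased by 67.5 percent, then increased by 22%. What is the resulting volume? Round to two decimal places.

Each change multiplies by a factor: 1.555 × 1.8 × 0.325 × 1.22 = 1.1098035.
428.94 × 1.1098035 = 476.03911329 ≈ 476.04.

476.04 litres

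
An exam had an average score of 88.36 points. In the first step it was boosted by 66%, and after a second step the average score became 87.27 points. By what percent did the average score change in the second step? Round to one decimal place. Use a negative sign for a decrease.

-40.5%

After the first step: 88.36 × 1.66 = 146.6776.
Second-step multiplier: 87.27 ÷ 146.6776 ≈ 0.59498.
That is a change of -40.5%.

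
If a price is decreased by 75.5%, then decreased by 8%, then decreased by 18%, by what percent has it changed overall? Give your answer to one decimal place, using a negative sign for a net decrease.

The combined multiplier is 0.245 × 0.92 × 0.82 = 0.184828.
That corresponds to a decrease of 81.5%.

-81.5%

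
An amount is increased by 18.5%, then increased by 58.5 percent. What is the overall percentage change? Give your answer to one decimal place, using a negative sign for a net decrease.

The combined multiplier is 1.185 × 1.585 = 1.878225.
That corresponds to an increase of 87.8%.

87.8%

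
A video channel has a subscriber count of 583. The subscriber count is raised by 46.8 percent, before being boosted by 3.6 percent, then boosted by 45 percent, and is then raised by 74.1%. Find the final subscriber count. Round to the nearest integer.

2238

Apply the 46.8% increase: 583 × 1.468 = 855.844.
After the 3.6% increase: 855.844 × 1.036 = 886.654384.
After the 45% increase: 886.654384 × 1.45 = 1285.6488568.
Apply the 74.1% increase: 1285.6488568 × 1.741 = 2238.3146596888 ≈ 2238.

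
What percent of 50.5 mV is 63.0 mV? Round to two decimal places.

63.0 mV ÷ 50.5 mV ≈ 124.75%.

124.75%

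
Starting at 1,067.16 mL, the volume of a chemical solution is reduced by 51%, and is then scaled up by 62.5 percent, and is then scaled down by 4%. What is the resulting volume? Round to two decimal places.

Each change multiplies by a factor: 0.49 × 1.625 × 0.96 = 0.7644.
1,067.16 × 0.7644 = 815.737104 ≈ 815.74.

815.74 mL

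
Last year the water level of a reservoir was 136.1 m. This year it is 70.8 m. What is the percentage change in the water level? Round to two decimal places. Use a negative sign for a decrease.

Change: 70.8 − 136.1 = -65.3.
Relative to the original: -65.3 ÷ 136.1 ≈ -47.98%.

-47.98%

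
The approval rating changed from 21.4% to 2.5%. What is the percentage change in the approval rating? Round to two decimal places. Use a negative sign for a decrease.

The change is 2.5 − 21.4 = -18.9 percentage points.
Relative to the original 21.4%, that is -18.9 ÷ 21.4 ≈ -88.32%.

-88.32%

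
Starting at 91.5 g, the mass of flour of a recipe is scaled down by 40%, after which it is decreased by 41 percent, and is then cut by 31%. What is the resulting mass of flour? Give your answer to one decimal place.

After the 40% decrease: 91.5 × 0.6 = 54.9.
After the 41% decrease: 54.9 × 0.59 = 32.391.
Apply the 31% decrease: 32.391 × 0.69 = 22.34979 ≈ 22.3.

22.3 g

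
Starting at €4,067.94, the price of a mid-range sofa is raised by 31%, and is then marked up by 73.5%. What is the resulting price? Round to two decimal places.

Each change multiplies by a factor: 1.31 × 1.735 = 2.27285.
€4,067.94 × 2.27285 = €9245.817429 ≈ €9,245.82.

€9,245.82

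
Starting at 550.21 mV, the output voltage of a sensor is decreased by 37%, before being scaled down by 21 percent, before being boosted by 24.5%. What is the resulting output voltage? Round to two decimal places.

340.93 mV

Each change multiplies by a factor: 0.63 × 0.79 × 1.245 = 0.6196365.
550.21 × 0.6196365 = 340.930198665 ≈ 340.93.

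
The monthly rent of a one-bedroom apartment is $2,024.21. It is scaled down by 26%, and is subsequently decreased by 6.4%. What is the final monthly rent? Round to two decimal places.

Each change multiplies by a factor: 0.74 × 0.936 = 0.69264.
$2,024.21 × 0.69264 = $1402.0488144 ≈ $1,402.05.

$1,402.05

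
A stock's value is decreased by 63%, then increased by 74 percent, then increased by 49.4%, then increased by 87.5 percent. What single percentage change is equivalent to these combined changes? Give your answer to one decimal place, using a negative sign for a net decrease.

The combined multiplier is 0.37 × 1.74 × 1.494 × 1.875 = 1.80344475.
That corresponds to an increase of 80.3%.

80.3%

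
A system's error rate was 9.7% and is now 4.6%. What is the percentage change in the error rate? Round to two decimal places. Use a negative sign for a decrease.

-52.58%

The change is 4.6 − 9.7 = -5.1 percentage points.
Relative to the original 9.7%, that is -5.1 ÷ 9.7 ≈ -52.58%.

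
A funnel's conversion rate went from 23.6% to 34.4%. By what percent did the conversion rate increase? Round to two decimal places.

The change is 34.4 − 23.6 = 10.8 percentage points.
Relative to the original 23.6%, that is 10.8 ÷ 23.6 ≈ 45.76%.
So the conversion rate rose by 45.76%.

45.76%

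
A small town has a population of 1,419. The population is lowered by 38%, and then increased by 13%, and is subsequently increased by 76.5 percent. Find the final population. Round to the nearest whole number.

Apply the 38% decrease: 1,419 × 0.62 = 879.78.
After the 13% increase: 879.78 × 1.13 = 994.1514.
76.5% increase: 994.1514 × 1.765 = 1754.677221 ≈ 1,755.

1,755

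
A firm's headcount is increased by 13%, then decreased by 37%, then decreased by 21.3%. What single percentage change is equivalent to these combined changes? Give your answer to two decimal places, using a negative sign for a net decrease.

-43.97%

The combined multiplier is 1.13 × 0.63 × 0.787 = 0.5602653.
That corresponds to a decrease of 43.97%.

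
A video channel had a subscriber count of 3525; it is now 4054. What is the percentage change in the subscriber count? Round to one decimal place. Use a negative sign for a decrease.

Change: 4054 − 3525 = 529.
Relative to the original: 529 ÷ 3525 ≈ 15.0%.

15.0%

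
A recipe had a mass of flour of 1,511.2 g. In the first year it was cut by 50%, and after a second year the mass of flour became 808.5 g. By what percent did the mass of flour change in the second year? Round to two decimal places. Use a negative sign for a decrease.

7.00%

After the first year: 1,511.2 × 0.5 = 755.6.
Second-year multiplier: 808.5 ÷ 755.6 ≈ 1.070011.
That is a change of 7.00%.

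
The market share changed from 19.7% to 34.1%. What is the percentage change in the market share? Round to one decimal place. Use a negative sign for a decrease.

The change is 34.1 − 19.7 = 14.4 percentage points.
Relative to the original 19.7%, that is 14.4 ÷ 19.7 ≈ 73.1%.

73.1%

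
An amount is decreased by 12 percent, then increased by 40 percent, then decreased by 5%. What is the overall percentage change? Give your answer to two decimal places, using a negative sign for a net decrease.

17.04%

A 12% decrease multiplies by 0.88.
Then a 40% increase: 0.88 × 1.4 = 1.232.
Then a 5% decrease: 1.232 × 0.95 = 1.1704.
Overall factor 1.1704, i.e. 17.04%.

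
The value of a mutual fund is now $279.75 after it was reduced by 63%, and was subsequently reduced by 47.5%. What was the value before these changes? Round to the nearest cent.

The overall multiplier applied was 0.37 × 0.525 = 0.19425.
So the original value was $279.75 ÷ 0.19425 ≈ $1440.15.

$1440.15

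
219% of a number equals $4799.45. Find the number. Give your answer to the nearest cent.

$2191.53

$4799.45 ÷ 2.19 ≈ $2191.53.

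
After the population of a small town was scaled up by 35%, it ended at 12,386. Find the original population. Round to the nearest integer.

9,175

The overall multiplier applied was 1.35.
So the original population was 12,386 ÷ 1.35 ≈ 9,175.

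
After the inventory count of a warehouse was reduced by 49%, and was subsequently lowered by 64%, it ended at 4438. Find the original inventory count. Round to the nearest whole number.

24172

Undoing the 64% decrease: 4438 ÷ 0.36 ≈ 12327.777778.
Undoing the 49% decrease: 12327.777778 ÷ 0.51 ≈ 24172.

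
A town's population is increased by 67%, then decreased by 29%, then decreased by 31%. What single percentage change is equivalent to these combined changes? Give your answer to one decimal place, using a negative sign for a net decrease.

-18.2%

A 67% increase multiplies by 1.67.
Then a 29% decrease: 1.67 × 0.71 = 1.1857.
Then a 31% decrease: 1.1857 × 0.69 = 0.818133.
Overall factor 0.818133, i.e. -18.2%.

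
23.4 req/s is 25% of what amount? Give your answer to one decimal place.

93.6 req/s

23.4 req/s ÷ 0.25 = 93.6 req/s.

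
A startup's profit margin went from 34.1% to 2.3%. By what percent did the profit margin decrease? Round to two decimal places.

The change is 2.3 − 34.1 = -31.8 percentage points.
Relative to the original 34.1%, that is -31.8 ÷ 34.1 ≈ -93.26%.
So the profit margin fell by 93.26%.

93.26%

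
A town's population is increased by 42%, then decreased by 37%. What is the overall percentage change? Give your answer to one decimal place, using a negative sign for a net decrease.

-10.5%

The combined multiplier is 1.42 × 0.63 = 0.8946.
That corresponds to a decrease of 10.5%.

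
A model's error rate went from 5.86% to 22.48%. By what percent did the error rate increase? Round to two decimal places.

283.62%

The change is 22.48 − 5.86 = 16.62 percentage points.
Relative to the original 5.86%, that is 16.62 ÷ 5.86 ≈ 283.62%.
So the error rate rose by 283.62%.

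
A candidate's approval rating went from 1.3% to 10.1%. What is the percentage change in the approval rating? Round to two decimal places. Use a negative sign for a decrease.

The change is 10.1 − 1.3 = 8.8 percentage points.
Relative to the original 1.3%, that is 8.8 ÷ 1.3 ≈ 676.92%.

676.92%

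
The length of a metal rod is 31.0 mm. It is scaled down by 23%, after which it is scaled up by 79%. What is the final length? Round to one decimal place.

42.7 mm

Apply the 23% decrease: 31.0 × 0.77 = 23.87.
79% increase: 23.87 × 1.79 = 42.7273 ≈ 42.7.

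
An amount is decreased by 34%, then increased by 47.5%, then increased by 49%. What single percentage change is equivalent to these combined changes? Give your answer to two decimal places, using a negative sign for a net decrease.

45.05%

The combined multiplier is 0.66 × 1.475 × 1.49 = 1.450515.
That corresponds to an increase of 45.05%.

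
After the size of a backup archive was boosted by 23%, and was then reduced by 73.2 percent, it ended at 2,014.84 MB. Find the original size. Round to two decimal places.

The overall multiplier applied was 1.23 × 0.268 = 0.32964.
So the original size was 2,014.84 ÷ 0.32964 ≈ 6,112.24 MB.

6,112.24 MB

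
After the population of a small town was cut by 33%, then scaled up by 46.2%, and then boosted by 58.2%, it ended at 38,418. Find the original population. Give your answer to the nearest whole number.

24,792

The overall multiplier applied was 0.67 × 1.462 × 1.582 = 1.54963228.
So the original population was 38,418 ÷ 1.54963228 ≈ 24,792.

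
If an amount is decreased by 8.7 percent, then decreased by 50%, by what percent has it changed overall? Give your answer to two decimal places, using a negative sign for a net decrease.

The combined multiplier is 0.913 × 0.5 = 0.4565.
That corresponds to a decrease of 54.35%.

-54.35%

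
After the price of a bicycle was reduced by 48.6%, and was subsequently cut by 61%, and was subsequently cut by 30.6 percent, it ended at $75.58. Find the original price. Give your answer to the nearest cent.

$543.27

The overall multiplier applied was 0.514 × 0.39 × 0.694 = 0.13911924.
So the original price was $75.58 ÷ 0.13911924 ≈ $543.27.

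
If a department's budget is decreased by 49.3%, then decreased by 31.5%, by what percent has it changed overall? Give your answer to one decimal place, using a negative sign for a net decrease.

A 49.3% decrease multiplies by 0.507.
Then a 31.5% decrease: 0.507 × 0.685 = 0.347295.
Overall factor 0.347295, i.e. -65.3%.

-65.3%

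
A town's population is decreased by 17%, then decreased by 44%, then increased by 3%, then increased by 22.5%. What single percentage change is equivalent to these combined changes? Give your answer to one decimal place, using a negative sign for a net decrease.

-41.4%

A 17% decrease multiplies by 0.83.
Then a 44% decrease: 0.83 × 0.56 = 0.4648.
Then a 3% increase: 0.4648 × 1.03 = 0.478744.
Then a 22.5% increase: 0.478744 × 1.225 = 0.5864614.
Overall factor 0.5864614, i.e. -41.4%.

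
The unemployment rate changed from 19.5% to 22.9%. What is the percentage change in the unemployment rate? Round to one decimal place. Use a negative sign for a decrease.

17.4%

The change is 22.9 − 19.5 = 3.4 percentage points.
Relative to the original 19.5%, that is 3.4 ÷ 19.5 ≈ 17.4%.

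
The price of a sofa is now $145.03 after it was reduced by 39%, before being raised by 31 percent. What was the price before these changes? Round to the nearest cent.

$181.49

Undoing the 31% increase: $145.03 ÷ 1.31 ≈ $110.709924.
Undoing the 39% decrease: $110.709924 ÷ 0.61 ≈ $181.49.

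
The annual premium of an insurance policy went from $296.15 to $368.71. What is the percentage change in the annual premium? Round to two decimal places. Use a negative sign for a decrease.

24.50%

Change: $368.71 − $296.15 = $72.56.
Relative to the original: $72.56 ÷ $296.15 ≈ 24.50%.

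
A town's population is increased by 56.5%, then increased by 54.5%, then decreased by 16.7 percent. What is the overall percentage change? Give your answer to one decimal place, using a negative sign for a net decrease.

A 56.5% increase multiplies by 1.565.
Then a 54.5% increase: 1.565 × 1.545 = 2.417925.
Then a 16.7% decrease: 2.417925 × 0.833 = 2.014131525.
Overall factor 2.014131525, i.e. 101.4%.

101.4%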